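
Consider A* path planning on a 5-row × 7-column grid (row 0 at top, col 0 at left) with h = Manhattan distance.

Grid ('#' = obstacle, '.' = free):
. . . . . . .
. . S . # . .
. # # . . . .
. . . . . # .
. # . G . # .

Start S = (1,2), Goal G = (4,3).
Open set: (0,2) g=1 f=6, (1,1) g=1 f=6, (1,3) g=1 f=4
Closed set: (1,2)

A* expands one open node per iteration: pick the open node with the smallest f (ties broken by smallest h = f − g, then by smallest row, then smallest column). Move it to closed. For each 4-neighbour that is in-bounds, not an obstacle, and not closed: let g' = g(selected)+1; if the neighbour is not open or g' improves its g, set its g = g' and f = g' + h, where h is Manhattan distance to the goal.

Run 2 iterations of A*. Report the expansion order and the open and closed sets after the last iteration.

order=[(1,3) → (2,3)]; open=[(0,2) g=1 f=6, (0,3) g=2 f=6, (1,1) g=1 f=6, (2,4) g=3 f=6, (3,3) g=3 f=4]; closed=[(1,2), (1,3), (2,3)]

step 1: expand (1,3) (f=4, h=3) → closed; open now [(0,2) g=1 f=6, (0,3) g=2 f=6, (1,1) g=1 f=6, (2,3) g=2 f=4]
step 2: expand (2,3) (f=4, h=2) → closed; open now [(0,2) g=1 f=6, (0,3) g=2 f=6, (1,1) g=1 f=6, (2,4) g=3 f=6, (3,3) g=3 f=4]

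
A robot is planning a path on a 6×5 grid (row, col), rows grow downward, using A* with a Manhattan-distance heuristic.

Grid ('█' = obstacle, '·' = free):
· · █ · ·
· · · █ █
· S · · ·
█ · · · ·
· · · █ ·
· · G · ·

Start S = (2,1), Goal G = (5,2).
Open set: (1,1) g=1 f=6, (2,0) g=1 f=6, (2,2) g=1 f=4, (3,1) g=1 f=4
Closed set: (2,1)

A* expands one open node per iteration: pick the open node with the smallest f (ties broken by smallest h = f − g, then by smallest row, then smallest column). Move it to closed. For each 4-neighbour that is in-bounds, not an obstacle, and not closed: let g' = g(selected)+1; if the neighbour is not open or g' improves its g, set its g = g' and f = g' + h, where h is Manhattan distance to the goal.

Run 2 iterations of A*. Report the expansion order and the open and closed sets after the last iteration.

step 1: expand (2,2) (f=4, h=3) → closed; open now [(1,1) g=1 f=6, (1,2) g=2 f=6, (2,0) g=1 f=6, (2,3) g=2 f=6, (3,1) g=1 f=4, (3,2) g=2 f=4]
step 2: expand (3,2) (f=4, h=2) → closed; open now [(1,1) g=1 f=6, (1,2) g=2 f=6, (2,0) g=1 f=6, (2,3) g=2 f=6, (3,1) g=1 f=4, (3,3) g=3 f=6, (4,2) g=3 f=4]

order=[(2,2) → (3,2)]; open=[(1,1) g=1 f=6, (1,2) g=2 f=6, (2,0) g=1 f=6, (2,3) g=2 f=6, (3,1) g=1 f=4, (3,3) g=3 f=6, (4,2) g=3 f=4]; closed=[(2,1), (2,2), (3,2)]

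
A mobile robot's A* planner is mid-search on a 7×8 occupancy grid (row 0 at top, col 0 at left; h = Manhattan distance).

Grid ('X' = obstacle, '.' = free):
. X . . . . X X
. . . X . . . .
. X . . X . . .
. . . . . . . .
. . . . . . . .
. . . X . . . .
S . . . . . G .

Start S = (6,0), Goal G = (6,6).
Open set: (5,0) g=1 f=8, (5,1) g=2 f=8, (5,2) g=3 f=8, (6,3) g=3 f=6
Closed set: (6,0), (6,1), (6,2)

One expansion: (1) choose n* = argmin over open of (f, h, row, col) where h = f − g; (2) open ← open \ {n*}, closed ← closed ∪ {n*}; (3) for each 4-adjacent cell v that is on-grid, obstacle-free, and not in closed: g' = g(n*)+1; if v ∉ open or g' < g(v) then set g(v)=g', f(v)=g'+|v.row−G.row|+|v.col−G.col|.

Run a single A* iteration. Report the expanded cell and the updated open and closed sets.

step 1: expand (6,3) (f=6, h=3) → closed; open now [(5,0) g=1 f=8, (5,1) g=2 f=8, (5,2) g=3 f=8, (6,4) g=4 f=6]

expanded=(6,3); open=[(5,0) g=1 f=8, (5,1) g=2 f=8, (5,2) g=3 f=8, (6,4) g=4 f=6]; closed=[(6,0), (6,1), (6,2), (6,3)]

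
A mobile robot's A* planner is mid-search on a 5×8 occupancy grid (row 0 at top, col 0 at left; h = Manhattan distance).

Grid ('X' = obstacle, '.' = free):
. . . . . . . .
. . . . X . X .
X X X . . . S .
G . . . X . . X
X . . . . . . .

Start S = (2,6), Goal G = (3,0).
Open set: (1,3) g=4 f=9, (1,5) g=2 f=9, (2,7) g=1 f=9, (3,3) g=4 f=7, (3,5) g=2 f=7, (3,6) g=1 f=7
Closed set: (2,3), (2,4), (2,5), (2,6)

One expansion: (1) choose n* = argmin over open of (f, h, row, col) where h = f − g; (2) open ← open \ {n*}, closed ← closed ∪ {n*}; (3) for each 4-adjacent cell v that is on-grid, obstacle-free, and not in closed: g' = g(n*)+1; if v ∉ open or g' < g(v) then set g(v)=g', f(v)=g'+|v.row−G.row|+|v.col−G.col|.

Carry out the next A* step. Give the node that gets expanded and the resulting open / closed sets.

expanded=(3,3); open=[(1,3) g=4 f=9, (1,5) g=2 f=9, (2,7) g=1 f=9, (3,2) g=5 f=7, (3,5) g=2 f=7, (3,6) g=1 f=7, (4,3) g=5 f=9]; closed=[(2,3), (2,4), (2,5), (2,6), (3,3)]

step 1: expand (3,3) (f=7, h=3) → closed; open now [(1,3) g=4 f=9, (1,5) g=2 f=9, (2,7) g=1 f=9, (3,2) g=5 f=7, (3,5) g=2 f=7, (3,6) g=1 f=7, (4,3) g=5 f=9]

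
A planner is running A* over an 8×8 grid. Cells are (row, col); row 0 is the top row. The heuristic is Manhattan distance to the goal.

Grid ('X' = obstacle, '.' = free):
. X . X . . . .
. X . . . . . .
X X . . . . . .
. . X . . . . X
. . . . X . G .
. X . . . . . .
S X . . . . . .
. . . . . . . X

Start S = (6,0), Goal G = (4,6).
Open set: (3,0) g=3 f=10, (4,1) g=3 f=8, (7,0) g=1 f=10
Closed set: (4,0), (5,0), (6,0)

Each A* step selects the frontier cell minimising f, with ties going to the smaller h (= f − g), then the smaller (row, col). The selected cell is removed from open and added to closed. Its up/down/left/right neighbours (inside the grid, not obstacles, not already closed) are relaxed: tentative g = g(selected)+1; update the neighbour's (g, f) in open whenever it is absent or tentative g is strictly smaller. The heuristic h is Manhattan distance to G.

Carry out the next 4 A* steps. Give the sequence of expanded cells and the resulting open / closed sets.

step 1: expand (4,1) (f=8, h=5) → closed; open now [(3,0) g=3 f=10, (3,1) g=4 f=10, (4,2) g=4 f=8, (7,0) g=1 f=10]
step 2: expand (4,2) (f=8, h=4) → closed; open now [(3,0) g=3 f=10, (3,1) g=4 f=10, (4,3) g=5 f=8, (5,2) g=5 f=10, (7,0) g=1 f=10]
step 3: expand (4,3) (f=8, h=3) → closed; open now [(3,0) g=3 f=10, (3,1) g=4 f=10, (3,3) g=6 f=10, (5,2) g=5 f=10, (5,3) g=6 f=10, (7,0) g=1 f=10]
step 4: expand (3,3) (f=10, h=4) → closed; open now [(2,3) g=7 f=12, (3,0) g=3 f=10, (3,1) g=4 f=10, (3,4) g=7 f=10, (5,2) g=5 f=10, (5,3) g=6 f=10, (7,0) g=1 f=10]

order=[(4,1) → (4,2) → (4,3) → (3,3)]; open=[(2,3) g=7 f=12, (3,0) g=3 f=10, (3,1) g=4 f=10, (3,4) g=7 f=10, (5,2) g=5 f=10, (5,3) g=6 f=10, (7,0) g=1 f=10]; closed=[(3,3), (4,0), (4,1), (4,2), (4,3), (5,0), (6,0)]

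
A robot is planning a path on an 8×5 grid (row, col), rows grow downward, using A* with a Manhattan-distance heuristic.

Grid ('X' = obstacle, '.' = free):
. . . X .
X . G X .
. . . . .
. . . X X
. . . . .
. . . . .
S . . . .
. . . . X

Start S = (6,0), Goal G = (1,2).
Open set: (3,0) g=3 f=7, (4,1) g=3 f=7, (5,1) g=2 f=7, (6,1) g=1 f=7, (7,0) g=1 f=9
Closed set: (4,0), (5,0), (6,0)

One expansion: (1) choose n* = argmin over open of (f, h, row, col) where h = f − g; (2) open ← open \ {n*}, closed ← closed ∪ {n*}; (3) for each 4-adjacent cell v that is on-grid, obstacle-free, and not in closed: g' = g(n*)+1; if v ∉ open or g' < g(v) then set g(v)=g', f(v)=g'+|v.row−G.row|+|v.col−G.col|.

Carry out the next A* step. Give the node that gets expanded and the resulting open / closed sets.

step 1: expand (3,0) (f=7, h=4) → closed; open now [(2,0) g=4 f=7, (3,1) g=4 f=7, (4,1) g=3 f=7, (5,1) g=2 f=7, (6,1) g=1 f=7, (7,0) g=1 f=9]

expanded=(3,0); open=[(2,0) g=4 f=7, (3,1) g=4 f=7, (4,1) g=3 f=7, (5,1) g=2 f=7, (6,1) g=1 f=7, (7,0) g=1 f=9]; closed=[(3,0), (4,0), (5,0), (6,0)]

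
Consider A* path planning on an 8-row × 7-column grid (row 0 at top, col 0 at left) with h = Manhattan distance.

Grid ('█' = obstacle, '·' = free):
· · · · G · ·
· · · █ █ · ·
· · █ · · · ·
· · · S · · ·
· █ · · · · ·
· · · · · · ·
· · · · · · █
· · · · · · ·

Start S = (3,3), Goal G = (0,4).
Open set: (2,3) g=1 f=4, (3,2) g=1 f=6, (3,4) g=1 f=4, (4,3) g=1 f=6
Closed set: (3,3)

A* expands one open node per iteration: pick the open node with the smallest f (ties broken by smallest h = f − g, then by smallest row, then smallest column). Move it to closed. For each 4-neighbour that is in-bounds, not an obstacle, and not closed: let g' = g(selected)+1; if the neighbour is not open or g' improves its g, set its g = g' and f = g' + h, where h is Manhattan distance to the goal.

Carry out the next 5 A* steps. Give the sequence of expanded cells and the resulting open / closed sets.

order=[(2,3) → (2,4) → (3,4) → (2,5) → (1,5)]; open=[(0,5) g=5 f=6, (1,6) g=5 f=8, (2,6) g=4 f=8, (3,2) g=1 f=6, (3,5) g=2 f=6, (4,3) g=1 f=6, (4,4) g=2 f=6]; closed=[(1,5), (2,3), (2,4), (2,5), (3,3), (3,4)]

step 1: expand (2,3) (f=4, h=3) → closed; open now [(2,4) g=2 f=4, (3,2) g=1 f=6, (3,4) g=1 f=4, (4,3) g=1 f=6]
step 2: expand (2,4) (f=4, h=2) → closed; open now [(2,5) g=3 f=6, (3,2) g=1 f=6, (3,4) g=1 f=4, (4,3) g=1 f=6]
step 3: expand (3,4) (f=4, h=3) → closed; open now [(2,5) g=3 f=6, (3,2) g=1 f=6, (3,5) g=2 f=6, (4,3) g=1 f=6, (4,4) g=2 f=6]
step 4: expand (2,5) (f=6, h=3) → closed; open now [(1,5) g=4 f=6, (2,6) g=4 f=8, (3,2) g=1 f=6, (3,5) g=2 f=6, (4,3) g=1 f=6, (4,4) g=2 f=6]
step 5: expand (1,5) (f=6, h=2) → closed; open now [(0,5) g=5 f=6, (1,6) g=5 f=8, (2,6) g=4 f=8, (3,2) g=1 f=6, (3,5) g=2 f=6, (4,3) g=1 f=6, (4,4) g=2 f=6]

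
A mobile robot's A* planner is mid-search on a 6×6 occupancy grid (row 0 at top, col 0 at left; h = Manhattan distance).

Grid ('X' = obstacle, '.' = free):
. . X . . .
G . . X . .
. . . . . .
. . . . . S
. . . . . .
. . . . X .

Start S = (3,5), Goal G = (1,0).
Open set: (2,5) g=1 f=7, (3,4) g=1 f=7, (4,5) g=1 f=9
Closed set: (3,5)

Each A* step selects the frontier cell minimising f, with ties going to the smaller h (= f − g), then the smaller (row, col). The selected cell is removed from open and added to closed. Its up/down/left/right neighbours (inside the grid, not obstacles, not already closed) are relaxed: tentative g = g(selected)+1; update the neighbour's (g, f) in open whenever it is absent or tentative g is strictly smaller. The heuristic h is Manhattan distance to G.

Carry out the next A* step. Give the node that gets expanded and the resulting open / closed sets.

step 1: expand (2,5) (f=7, h=6) → closed; open now [(1,5) g=2 f=7, (2,4) g=2 f=7, (3,4) g=1 f=7, (4,5) g=1 f=9]

expanded=(2,5); open=[(1,5) g=2 f=7, (2,4) g=2 f=7, (3,4) g=1 f=7, (4,5) g=1 f=9]; closed=[(2,5), (3,5)]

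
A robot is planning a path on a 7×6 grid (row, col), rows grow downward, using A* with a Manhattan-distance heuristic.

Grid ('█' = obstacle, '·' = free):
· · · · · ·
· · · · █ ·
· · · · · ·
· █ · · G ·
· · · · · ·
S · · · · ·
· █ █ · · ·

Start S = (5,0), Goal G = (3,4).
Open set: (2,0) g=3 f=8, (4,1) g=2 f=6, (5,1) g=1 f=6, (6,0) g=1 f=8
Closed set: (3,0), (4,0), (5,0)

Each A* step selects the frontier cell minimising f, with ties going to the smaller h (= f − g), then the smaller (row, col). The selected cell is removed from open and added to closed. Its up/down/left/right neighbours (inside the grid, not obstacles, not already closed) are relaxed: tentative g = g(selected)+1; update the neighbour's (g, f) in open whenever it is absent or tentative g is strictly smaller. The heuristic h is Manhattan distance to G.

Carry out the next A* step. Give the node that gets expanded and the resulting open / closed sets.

step 1: expand (4,1) (f=6, h=4) → closed; open now [(2,0) g=3 f=8, (4,2) g=3 f=6, (5,1) g=1 f=6, (6,0) g=1 f=8]

expanded=(4,1); open=[(2,0) g=3 f=8, (4,2) g=3 f=6, (5,1) g=1 f=6, (6,0) g=1 f=8]; closed=[(3,0), (4,0), (4,1), (5,0)]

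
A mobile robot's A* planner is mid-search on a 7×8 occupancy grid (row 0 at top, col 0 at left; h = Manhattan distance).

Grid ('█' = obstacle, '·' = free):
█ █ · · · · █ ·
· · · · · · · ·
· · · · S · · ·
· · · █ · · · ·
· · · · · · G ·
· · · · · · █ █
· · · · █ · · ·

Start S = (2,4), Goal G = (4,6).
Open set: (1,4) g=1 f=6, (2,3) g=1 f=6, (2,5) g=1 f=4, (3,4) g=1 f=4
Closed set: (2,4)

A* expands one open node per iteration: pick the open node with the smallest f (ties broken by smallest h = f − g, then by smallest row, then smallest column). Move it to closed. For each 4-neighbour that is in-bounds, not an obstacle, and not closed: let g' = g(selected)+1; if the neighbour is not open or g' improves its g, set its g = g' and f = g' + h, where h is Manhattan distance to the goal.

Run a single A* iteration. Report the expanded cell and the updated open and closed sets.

expanded=(2,5); open=[(1,4) g=1 f=6, (1,5) g=2 f=6, (2,3) g=1 f=6, (2,6) g=2 f=4, (3,4) g=1 f=4, (3,5) g=2 f=4]; closed=[(2,4), (2,5)]

step 1: expand (2,5) (f=4, h=3) → closed; open now [(1,4) g=1 f=6, (1,5) g=2 f=6, (2,3) g=1 f=6, (2,6) g=2 f=4, (3,4) g=1 f=4, (3,5) g=2 f=4]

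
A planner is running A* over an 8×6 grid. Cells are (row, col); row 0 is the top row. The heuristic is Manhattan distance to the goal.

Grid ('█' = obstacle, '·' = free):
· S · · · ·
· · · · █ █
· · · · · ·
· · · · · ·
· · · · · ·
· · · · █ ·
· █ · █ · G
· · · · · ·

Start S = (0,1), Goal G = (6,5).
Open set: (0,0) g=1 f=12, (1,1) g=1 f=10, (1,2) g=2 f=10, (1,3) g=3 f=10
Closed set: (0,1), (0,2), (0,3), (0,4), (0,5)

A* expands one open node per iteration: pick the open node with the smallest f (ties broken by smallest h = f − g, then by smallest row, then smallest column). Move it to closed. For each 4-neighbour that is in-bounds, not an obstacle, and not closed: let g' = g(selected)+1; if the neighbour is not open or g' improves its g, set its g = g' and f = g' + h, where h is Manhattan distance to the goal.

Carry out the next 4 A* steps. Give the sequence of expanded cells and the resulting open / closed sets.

step 1: expand (1,3) (f=10, h=7) → closed; open now [(0,0) g=1 f=12, (1,1) g=1 f=10, (1,2) g=2 f=10, (2,3) g=4 f=10]
step 2: expand (2,3) (f=10, h=6) → closed; open now [(0,0) g=1 f=12, (1,1) g=1 f=10, (1,2) g=2 f=10, (2,2) g=5 f=12, (2,4) g=5 f=10, (3,3) g=5 f=10]
step 3: expand (2,4) (f=10, h=5) → closed; open now [(0,0) g=1 f=12, (1,1) g=1 f=10, (1,2) g=2 f=10, (2,2) g=5 f=12, (2,5) g=6 f=10, (3,3) g=5 f=10, (3,4) g=6 f=10]
step 4: expand (2,5) (f=10, h=4) → closed; open now [(0,0) g=1 f=12, (1,1) g=1 f=10, (1,2) g=2 f=10, (2,2) g=5 f=12, (3,3) g=5 f=10, (3,4) g=6 f=10, (3,5) g=7 f=10]

order=[(1,3) → (2,3) → (2,4) → (2,5)]; open=[(0,0) g=1 f=12, (1,1) g=1 f=10, (1,2) g=2 f=10, (2,2) g=5 f=12, (3,3) g=5 f=10, (3,4) g=6 f=10, (3,5) g=7 f=10]; closed=[(0,1), (0,2), (0,3), (0,4), (0,5), (1,3), (2,3), (2,4), (2,5)]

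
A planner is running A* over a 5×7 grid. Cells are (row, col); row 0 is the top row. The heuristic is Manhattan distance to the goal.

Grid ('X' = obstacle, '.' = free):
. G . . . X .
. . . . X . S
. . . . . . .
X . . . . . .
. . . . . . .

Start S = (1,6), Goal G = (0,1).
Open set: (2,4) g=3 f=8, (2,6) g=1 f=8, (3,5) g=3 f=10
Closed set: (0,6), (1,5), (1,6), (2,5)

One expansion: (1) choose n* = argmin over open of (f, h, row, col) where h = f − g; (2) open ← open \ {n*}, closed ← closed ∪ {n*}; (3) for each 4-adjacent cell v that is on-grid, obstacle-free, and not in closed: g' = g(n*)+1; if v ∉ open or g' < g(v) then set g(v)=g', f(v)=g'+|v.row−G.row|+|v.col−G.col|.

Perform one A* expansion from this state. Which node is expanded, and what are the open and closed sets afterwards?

expanded=(2,4); open=[(2,3) g=4 f=8, (2,6) g=1 f=8, (3,4) g=4 f=10, (3,5) g=3 f=10]; closed=[(0,6), (1,5), (1,6), (2,4), (2,5)]

step 1: expand (2,4) (f=8, h=5) → closed; open now [(2,3) g=4 f=8, (2,6) g=1 f=8, (3,4) g=4 f=10, (3,5) g=3 f=10]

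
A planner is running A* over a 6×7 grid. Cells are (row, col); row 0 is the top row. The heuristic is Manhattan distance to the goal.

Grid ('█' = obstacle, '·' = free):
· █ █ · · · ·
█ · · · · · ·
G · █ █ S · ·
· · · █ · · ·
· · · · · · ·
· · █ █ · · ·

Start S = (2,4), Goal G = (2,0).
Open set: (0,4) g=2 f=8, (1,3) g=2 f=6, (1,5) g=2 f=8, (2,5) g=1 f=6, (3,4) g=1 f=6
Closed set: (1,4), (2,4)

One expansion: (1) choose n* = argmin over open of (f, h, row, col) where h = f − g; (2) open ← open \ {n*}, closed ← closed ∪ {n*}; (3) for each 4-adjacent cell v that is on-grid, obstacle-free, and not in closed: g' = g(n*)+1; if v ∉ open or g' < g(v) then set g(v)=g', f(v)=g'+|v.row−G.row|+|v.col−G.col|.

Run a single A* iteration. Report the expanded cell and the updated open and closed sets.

step 1: expand (1,3) (f=6, h=4) → closed; open now [(0,3) g=3 f=8, (0,4) g=2 f=8, (1,2) g=3 f=6, (1,5) g=2 f=8, (2,5) g=1 f=6, (3,4) g=1 f=6]

expanded=(1,3); open=[(0,3) g=3 f=8, (0,4) g=2 f=8, (1,2) g=3 f=6, (1,5) g=2 f=8, (2,5) g=1 f=6, (3,4) g=1 f=6]; closed=[(1,3), (1,4), (2,4)]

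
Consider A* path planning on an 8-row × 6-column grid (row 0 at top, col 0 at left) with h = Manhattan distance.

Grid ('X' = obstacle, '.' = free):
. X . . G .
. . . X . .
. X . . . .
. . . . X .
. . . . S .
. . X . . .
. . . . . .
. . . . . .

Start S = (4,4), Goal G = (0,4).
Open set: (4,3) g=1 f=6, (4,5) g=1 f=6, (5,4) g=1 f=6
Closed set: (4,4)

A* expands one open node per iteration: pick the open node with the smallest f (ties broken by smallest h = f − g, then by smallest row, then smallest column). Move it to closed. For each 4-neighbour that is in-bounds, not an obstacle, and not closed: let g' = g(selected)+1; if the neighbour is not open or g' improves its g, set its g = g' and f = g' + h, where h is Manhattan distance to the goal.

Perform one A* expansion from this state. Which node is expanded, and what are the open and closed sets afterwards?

expanded=(4,3); open=[(3,3) g=2 f=6, (4,2) g=2 f=8, (4,5) g=1 f=6, (5,3) g=2 f=8, (5,4) g=1 f=6]; closed=[(4,3), (4,4)]

step 1: expand (4,3) (f=6, h=5) → closed; open now [(3,3) g=2 f=6, (4,2) g=2 f=8, (4,5) g=1 f=6, (5,3) g=2 f=8, (5,4) g=1 f=6]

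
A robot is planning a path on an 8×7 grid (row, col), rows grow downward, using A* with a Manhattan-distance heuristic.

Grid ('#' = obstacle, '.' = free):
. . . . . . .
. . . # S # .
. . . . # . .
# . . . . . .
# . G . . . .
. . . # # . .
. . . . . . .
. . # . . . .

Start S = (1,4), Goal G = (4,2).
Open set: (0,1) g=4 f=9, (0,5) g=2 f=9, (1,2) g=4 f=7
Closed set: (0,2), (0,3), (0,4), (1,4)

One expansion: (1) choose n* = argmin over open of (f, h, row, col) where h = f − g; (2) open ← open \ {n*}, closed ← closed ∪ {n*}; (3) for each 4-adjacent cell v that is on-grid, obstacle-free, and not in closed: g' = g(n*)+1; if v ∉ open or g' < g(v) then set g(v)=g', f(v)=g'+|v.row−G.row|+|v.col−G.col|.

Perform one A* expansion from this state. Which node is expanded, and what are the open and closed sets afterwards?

step 1: expand (1,2) (f=7, h=3) → closed; open now [(0,1) g=4 f=9, (0,5) g=2 f=9, (1,1) g=5 f=9, (2,2) g=5 f=7]

expanded=(1,2); open=[(0,1) g=4 f=9, (0,5) g=2 f=9, (1,1) g=5 f=9, (2,2) g=5 f=7]; closed=[(0,2), (0,3), (0,4), (1,2), (1,4)]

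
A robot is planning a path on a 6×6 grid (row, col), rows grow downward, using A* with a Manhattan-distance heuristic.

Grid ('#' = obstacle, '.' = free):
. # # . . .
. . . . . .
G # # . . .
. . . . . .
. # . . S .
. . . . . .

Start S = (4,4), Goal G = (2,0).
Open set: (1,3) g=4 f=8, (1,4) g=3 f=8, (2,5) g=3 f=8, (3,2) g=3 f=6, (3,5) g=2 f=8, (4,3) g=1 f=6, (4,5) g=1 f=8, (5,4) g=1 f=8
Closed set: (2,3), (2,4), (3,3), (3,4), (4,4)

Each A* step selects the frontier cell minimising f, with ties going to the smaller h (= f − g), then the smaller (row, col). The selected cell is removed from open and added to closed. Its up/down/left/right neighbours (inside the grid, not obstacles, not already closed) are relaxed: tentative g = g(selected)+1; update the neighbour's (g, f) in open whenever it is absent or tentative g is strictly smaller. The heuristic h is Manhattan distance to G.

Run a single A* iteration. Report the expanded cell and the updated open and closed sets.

expanded=(3,2); open=[(1,3) g=4 f=8, (1,4) g=3 f=8, (2,5) g=3 f=8, (3,1) g=4 f=6, (3,5) g=2 f=8, (4,2) g=4 f=8, (4,3) g=1 f=6, (4,5) g=1 f=8, (5,4) g=1 f=8]; closed=[(2,3), (2,4), (3,2), (3,3), (3,4), (4,4)]

step 1: expand (3,2) (f=6, h=3) → closed; open now [(1,3) g=4 f=8, (1,4) g=3 f=8, (2,5) g=3 f=8, (3,1) g=4 f=6, (3,5) g=2 f=8, (4,2) g=4 f=8, (4,3) g=1 f=6, (4,5) g=1 f=8, (5,4) g=1 f=8]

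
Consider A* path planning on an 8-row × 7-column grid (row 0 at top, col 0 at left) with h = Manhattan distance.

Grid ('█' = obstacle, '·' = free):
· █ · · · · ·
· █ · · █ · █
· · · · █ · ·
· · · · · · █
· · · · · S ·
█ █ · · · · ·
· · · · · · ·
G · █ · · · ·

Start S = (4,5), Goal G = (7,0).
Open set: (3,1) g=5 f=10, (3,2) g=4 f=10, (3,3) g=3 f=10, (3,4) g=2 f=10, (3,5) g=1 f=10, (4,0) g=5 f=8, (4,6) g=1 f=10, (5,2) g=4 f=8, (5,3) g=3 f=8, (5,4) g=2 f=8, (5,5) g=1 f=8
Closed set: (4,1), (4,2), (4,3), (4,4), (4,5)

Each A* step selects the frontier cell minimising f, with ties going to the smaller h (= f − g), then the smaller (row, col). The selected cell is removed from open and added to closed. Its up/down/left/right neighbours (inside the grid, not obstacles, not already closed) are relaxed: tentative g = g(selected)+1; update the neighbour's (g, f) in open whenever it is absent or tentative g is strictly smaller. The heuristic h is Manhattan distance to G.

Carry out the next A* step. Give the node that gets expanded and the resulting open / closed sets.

expanded=(4,0); open=[(3,0) g=6 f=10, (3,1) g=5 f=10, (3,2) g=4 f=10, (3,3) g=3 f=10, (3,4) g=2 f=10, (3,5) g=1 f=10, (4,6) g=1 f=10, (5,2) g=4 f=8, (5,3) g=3 f=8, (5,4) g=2 f=8, (5,5) g=1 f=8]; closed=[(4,0), (4,1), (4,2), (4,3), (4,4), (4,5)]

step 1: expand (4,0) (f=8, h=3) → closed; open now [(3,0) g=6 f=10, (3,1) g=5 f=10, (3,2) g=4 f=10, (3,3) g=3 f=10, (3,4) g=2 f=10, (3,5) g=1 f=10, (4,6) g=1 f=10, (5,2) g=4 f=8, (5,3) g=3 f=8, (5,4) g=2 f=8, (5,5) g=1 f=8]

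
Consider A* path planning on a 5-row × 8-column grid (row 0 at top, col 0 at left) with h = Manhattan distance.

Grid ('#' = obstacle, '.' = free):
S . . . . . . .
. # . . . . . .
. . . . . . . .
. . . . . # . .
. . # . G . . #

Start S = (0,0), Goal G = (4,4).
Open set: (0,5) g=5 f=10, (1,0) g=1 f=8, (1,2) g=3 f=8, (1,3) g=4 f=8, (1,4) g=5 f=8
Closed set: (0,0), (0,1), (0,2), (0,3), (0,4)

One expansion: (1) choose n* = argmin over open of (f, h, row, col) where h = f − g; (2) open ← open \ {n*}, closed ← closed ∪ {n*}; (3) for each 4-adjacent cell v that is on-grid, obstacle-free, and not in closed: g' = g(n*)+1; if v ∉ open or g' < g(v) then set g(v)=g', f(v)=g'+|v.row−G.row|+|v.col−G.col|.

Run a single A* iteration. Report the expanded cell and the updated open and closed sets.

step 1: expand (1,4) (f=8, h=3) → closed; open now [(0,5) g=5 f=10, (1,0) g=1 f=8, (1,2) g=3 f=8, (1,3) g=4 f=8, (1,5) g=6 f=10, (2,4) g=6 f=8]

expanded=(1,4); open=[(0,5) g=5 f=10, (1,0) g=1 f=8, (1,2) g=3 f=8, (1,3) g=4 f=8, (1,5) g=6 f=10, (2,4) g=6 f=8]; closed=[(0,0), (0,1), (0,2), (0,3), (0,4), (1,4)]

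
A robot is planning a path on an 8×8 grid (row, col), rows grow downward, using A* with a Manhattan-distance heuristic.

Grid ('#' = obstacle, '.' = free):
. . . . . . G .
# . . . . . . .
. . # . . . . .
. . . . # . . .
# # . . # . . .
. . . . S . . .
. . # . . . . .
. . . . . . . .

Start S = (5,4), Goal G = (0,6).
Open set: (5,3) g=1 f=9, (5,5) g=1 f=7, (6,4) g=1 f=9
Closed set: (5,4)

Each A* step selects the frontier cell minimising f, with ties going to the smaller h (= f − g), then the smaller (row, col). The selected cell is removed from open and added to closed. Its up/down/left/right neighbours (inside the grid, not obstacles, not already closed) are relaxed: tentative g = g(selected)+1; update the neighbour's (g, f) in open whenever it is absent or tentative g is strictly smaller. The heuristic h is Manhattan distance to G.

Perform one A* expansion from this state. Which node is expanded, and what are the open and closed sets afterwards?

step 1: expand (5,5) (f=7, h=6) → closed; open now [(4,5) g=2 f=7, (5,3) g=1 f=9, (5,6) g=2 f=7, (6,4) g=1 f=9, (6,5) g=2 f=9]

expanded=(5,5); open=[(4,5) g=2 f=7, (5,3) g=1 f=9, (5,6) g=2 f=7, (6,4) g=1 f=9, (6,5) g=2 f=9]; closed=[(5,4), (5,5)]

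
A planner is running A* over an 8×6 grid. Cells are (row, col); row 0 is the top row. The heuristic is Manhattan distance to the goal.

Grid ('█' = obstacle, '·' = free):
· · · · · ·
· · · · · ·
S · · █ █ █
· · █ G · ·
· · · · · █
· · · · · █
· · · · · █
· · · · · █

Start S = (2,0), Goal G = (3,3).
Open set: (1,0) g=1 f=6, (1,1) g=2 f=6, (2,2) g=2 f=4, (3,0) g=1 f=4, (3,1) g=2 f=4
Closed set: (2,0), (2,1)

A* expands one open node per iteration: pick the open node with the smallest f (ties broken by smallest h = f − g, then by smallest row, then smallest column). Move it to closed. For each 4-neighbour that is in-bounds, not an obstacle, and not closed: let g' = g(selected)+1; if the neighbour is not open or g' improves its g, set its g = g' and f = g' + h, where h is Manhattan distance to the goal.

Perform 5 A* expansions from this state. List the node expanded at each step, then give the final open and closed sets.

order=[(2,2) → (3,1) → (3,0) → (1,2) → (1,3)]; open=[(0,2) g=4 f=8, (0,3) g=5 f=8, (1,0) g=1 f=6, (1,1) g=2 f=6, (1,4) g=5 f=8, (4,0) g=2 f=6, (4,1) g=3 f=6]; closed=[(1,2), (1,3), (2,0), (2,1), (2,2), (3,0), (3,1)]

step 1: expand (2,2) (f=4, h=2) → closed; open now [(1,0) g=1 f=6, (1,1) g=2 f=6, (1,2) g=3 f=6, (3,0) g=1 f=4, (3,1) g=2 f=4]
step 2: expand (3,1) (f=4, h=2) → closed; open now [(1,0) g=1 f=6, (1,1) g=2 f=6, (1,2) g=3 f=6, (3,0) g=1 f=4, (4,1) g=3 f=6]
step 3: expand (3,0) (f=4, h=3) → closed; open now [(1,0) g=1 f=6, (1,1) g=2 f=6, (1,2) g=3 f=6, (4,0) g=2 f=6, (4,1) g=3 f=6]
step 4: expand (1,2) (f=6, h=3) → closed; open now [(0,2) g=4 f=8, (1,0) g=1 f=6, (1,1) g=2 f=6, (1,3) g=4 f=6, (4,0) g=2 f=6, (4,1) g=3 f=6]
step 5: expand (1,3) (f=6, h=2) → closed; open now [(0,2) g=4 f=8, (0,3) g=5 f=8, (1,0) g=1 f=6, (1,1) g=2 f=6, (1,4) g=5 f=8, (4,0) g=2 f=6, (4,1) g=3 f=6]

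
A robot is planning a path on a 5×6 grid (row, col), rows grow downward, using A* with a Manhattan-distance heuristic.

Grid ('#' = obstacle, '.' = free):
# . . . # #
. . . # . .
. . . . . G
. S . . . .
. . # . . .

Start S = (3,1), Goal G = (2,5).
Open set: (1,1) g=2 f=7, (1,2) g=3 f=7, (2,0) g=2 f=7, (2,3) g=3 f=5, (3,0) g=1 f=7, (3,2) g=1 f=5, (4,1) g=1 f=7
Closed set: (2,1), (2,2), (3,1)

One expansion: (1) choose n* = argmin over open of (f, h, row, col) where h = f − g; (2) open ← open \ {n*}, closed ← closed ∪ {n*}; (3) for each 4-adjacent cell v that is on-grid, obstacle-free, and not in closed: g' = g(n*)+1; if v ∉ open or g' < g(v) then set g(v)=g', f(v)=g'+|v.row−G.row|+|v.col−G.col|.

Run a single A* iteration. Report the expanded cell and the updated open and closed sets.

expanded=(2,3); open=[(1,1) g=2 f=7, (1,2) g=3 f=7, (2,0) g=2 f=7, (2,4) g=4 f=5, (3,0) g=1 f=7, (3,2) g=1 f=5, (3,3) g=4 f=7, (4,1) g=1 f=7]; closed=[(2,1), (2,2), (2,3), (3,1)]

step 1: expand (2,3) (f=5, h=2) → closed; open now [(1,1) g=2 f=7, (1,2) g=3 f=7, (2,0) g=2 f=7, (2,4) g=4 f=5, (3,0) g=1 f=7, (3,2) g=1 f=5, (3,3) g=4 f=7, (4,1) g=1 f=7]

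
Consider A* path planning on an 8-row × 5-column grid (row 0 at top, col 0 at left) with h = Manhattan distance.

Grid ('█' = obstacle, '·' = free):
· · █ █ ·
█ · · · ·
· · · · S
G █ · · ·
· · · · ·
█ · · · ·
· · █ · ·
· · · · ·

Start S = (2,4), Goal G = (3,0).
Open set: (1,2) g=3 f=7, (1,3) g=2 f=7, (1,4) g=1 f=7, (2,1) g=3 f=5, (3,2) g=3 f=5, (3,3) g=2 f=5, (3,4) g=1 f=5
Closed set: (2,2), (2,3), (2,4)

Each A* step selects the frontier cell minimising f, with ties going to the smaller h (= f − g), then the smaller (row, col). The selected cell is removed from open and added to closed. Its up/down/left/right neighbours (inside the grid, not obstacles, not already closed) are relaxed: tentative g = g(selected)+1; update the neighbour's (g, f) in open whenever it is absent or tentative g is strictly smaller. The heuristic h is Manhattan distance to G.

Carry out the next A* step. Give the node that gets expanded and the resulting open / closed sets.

expanded=(2,1); open=[(1,1) g=4 f=7, (1,2) g=3 f=7, (1,3) g=2 f=7, (1,4) g=1 f=7, (2,0) g=4 f=5, (3,2) g=3 f=5, (3,3) g=2 f=5, (3,4) g=1 f=5]; closed=[(2,1), (2,2), (2,3), (2,4)]

step 1: expand (2,1) (f=5, h=2) → closed; open now [(1,1) g=4 f=7, (1,2) g=3 f=7, (1,3) g=2 f=7, (1,4) g=1 f=7, (2,0) g=4 f=5, (3,2) g=3 f=5, (3,3) g=2 f=5, (3,4) g=1 f=5]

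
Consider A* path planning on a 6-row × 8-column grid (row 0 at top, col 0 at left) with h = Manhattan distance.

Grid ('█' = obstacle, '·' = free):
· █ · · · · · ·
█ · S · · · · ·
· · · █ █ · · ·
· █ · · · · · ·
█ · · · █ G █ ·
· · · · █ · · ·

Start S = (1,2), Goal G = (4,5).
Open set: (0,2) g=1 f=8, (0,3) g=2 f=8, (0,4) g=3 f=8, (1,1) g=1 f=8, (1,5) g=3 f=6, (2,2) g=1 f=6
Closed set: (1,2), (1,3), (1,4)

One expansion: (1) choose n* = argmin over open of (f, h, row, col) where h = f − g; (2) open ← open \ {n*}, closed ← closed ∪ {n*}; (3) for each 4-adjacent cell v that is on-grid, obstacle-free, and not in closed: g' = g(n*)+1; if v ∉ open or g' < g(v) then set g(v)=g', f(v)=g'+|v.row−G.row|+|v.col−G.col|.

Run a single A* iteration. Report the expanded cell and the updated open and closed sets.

step 1: expand (1,5) (f=6, h=3) → closed; open now [(0,2) g=1 f=8, (0,3) g=2 f=8, (0,4) g=3 f=8, (0,5) g=4 f=8, (1,1) g=1 f=8, (1,6) g=4 f=8, (2,2) g=1 f=6, (2,5) g=4 f=6]

expanded=(1,5); open=[(0,2) g=1 f=8, (0,3) g=2 f=8, (0,4) g=3 f=8, (0,5) g=4 f=8, (1,1) g=1 f=8, (1,6) g=4 f=8, (2,2) g=1 f=6, (2,5) g=4 f=6]; closed=[(1,2), (1,3), (1,4), (1,5)]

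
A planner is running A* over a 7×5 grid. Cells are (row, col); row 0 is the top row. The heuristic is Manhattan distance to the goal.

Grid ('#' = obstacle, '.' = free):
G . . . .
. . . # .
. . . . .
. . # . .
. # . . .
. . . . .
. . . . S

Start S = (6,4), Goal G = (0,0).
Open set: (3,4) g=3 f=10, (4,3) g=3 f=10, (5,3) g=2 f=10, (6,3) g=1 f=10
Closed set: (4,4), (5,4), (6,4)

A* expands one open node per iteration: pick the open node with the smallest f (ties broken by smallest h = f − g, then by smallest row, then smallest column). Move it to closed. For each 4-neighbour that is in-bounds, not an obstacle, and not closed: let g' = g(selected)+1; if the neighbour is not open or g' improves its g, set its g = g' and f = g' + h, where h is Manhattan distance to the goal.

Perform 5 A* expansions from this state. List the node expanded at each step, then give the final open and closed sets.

order=[(3,4) → (2,4) → (1,4) → (0,4) → (0,3)]; open=[(0,2) g=8 f=10, (2,3) g=5 f=10, (3,3) g=4 f=10, (4,3) g=3 f=10, (5,3) g=2 f=10, (6,3) g=1 f=10]; closed=[(0,3), (0,4), (1,4), (2,4), (3,4), (4,4), (5,4), (6,4)]

step 1: expand (3,4) (f=10, h=7) → closed; open now [(2,4) g=4 f=10, (3,3) g=4 f=10, (4,3) g=3 f=10, (5,3) g=2 f=10, (6,3) g=1 f=10]
step 2: expand (2,4) (f=10, h=6) → closed; open now [(1,4) g=5 f=10, (2,3) g=5 f=10, (3,3) g=4 f=10, (4,3) g=3 f=10, (5,3) g=2 f=10, (6,3) g=1 f=10]
step 3: expand (1,4) (f=10, h=5) → closed; open now [(0,4) g=6 f=10, (2,3) g=5 f=10, (3,3) g=4 f=10, (4,3) g=3 f=10, (5,3) g=2 f=10, (6,3) g=1 f=10]
step 4: expand (0,4) (f=10, h=4) → closed; open now [(0,3) g=7 f=10, (2,3) g=5 f=10, (3,3) g=4 f=10, (4,3) g=3 f=10, (5,3) g=2 f=10, (6,3) g=1 f=10]
step 5: expand (0,3) (f=10, h=3) → closed; open now [(0,2) g=8 f=10, (2,3) g=5 f=10, (3,3) g=4 f=10, (4,3) g=3 f=10, (5,3) g=2 f=10, (6,3) g=1 f=10]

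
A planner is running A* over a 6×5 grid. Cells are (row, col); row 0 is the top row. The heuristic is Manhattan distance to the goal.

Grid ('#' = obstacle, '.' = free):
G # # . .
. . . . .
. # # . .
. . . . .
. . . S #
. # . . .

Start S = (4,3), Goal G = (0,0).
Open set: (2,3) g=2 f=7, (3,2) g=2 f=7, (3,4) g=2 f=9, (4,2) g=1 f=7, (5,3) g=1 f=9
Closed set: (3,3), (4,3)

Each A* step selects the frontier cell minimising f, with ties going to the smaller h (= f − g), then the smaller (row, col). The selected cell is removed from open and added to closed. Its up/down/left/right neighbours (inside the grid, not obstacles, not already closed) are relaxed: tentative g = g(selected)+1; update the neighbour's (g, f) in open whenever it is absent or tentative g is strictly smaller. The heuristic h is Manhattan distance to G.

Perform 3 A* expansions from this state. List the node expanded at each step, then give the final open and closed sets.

step 1: expand (2,3) (f=7, h=5) → closed; open now [(1,3) g=3 f=7, (2,4) g=3 f=9, (3,2) g=2 f=7, (3,4) g=2 f=9, (4,2) g=1 f=7, (5,3) g=1 f=9]
step 2: expand (1,3) (f=7, h=4) → closed; open now [(0,3) g=4 f=7, (1,2) g=4 f=7, (1,4) g=4 f=9, (2,4) g=3 f=9, (3,2) g=2 f=7, (3,4) g=2 f=9, (4,2) g=1 f=7, (5,3) g=1 f=9]
step 3: expand (0,3) (f=7, h=3) → closed; open now [(0,4) g=5 f=9, (1,2) g=4 f=7, (1,4) g=4 f=9, (2,4) g=3 f=9, (3,2) g=2 f=7, (3,4) g=2 f=9, (4,2) g=1 f=7, (5,3) g=1 f=9]

order=[(2,3) → (1,3) → (0,3)]; open=[(0,4) g=5 f=9, (1,2) g=4 f=7, (1,4) g=4 f=9, (2,4) g=3 f=9, (3,2) g=2 f=7, (3,4) g=2 f=9, (4,2) g=1 f=7, (5,3) g=1 f=9]; closed=[(0,3), (1,3), (2,3), (3,3), (4,3)]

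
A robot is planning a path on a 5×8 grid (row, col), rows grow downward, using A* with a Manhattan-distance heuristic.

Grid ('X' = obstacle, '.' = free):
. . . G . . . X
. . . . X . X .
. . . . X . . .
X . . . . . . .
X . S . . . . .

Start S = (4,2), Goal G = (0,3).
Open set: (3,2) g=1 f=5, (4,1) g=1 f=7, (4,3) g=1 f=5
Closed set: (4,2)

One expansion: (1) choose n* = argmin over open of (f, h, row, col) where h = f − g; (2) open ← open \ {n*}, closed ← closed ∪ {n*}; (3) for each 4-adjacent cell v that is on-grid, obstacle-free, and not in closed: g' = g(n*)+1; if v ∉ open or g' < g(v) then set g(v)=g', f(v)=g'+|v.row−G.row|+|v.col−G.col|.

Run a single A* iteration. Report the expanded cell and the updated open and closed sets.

expanded=(3,2); open=[(2,2) g=2 f=5, (3,1) g=2 f=7, (3,3) g=2 f=5, (4,1) g=1 f=7, (4,3) g=1 f=5]; closed=[(3,2), (4,2)]

step 1: expand (3,2) (f=5, h=4) → closed; open now [(2,2) g=2 f=5, (3,1) g=2 f=7, (3,3) g=2 f=5, (4,1) g=1 f=7, (4,3) g=1 f=5]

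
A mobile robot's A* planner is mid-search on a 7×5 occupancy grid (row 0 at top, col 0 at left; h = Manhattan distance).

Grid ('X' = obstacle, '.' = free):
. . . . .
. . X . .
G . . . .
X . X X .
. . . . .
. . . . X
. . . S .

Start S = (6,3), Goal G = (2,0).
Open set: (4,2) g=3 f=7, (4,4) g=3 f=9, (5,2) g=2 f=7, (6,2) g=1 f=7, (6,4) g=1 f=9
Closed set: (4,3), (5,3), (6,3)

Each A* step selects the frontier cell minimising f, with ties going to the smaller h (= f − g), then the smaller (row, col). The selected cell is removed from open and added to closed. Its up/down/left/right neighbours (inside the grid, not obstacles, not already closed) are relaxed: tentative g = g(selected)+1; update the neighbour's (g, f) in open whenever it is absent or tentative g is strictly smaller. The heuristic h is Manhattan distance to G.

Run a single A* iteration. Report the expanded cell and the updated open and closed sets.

step 1: expand (4,2) (f=7, h=4) → closed; open now [(4,1) g=4 f=7, (4,4) g=3 f=9, (5,2) g=2 f=7, (6,2) g=1 f=7, (6,4) g=1 f=9]

expanded=(4,2); open=[(4,1) g=4 f=7, (4,4) g=3 f=9, (5,2) g=2 f=7, (6,2) g=1 f=7, (6,4) g=1 f=9]; closed=[(4,2), (4,3), (5,3), (6,3)]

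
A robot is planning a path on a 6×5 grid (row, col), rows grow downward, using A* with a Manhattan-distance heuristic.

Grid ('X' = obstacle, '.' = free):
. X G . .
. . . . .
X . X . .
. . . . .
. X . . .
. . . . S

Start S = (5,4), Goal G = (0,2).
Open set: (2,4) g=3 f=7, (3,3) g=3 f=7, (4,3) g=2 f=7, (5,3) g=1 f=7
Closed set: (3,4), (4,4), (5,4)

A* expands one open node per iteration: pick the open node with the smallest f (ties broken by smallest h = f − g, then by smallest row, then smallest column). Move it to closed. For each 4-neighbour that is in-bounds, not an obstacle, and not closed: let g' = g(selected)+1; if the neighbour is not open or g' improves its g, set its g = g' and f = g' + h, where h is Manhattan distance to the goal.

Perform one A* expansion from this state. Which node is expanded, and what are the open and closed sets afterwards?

expanded=(2,4); open=[(1,4) g=4 f=7, (2,3) g=4 f=7, (3,3) g=3 f=7, (4,3) g=2 f=7, (5,3) g=1 f=7]; closed=[(2,4), (3,4), (4,4), (5,4)]

step 1: expand (2,4) (f=7, h=4) → closed; open now [(1,4) g=4 f=7, (2,3) g=4 f=7, (3,3) g=3 f=7, (4,3) g=2 f=7, (5,3) g=1 f=7]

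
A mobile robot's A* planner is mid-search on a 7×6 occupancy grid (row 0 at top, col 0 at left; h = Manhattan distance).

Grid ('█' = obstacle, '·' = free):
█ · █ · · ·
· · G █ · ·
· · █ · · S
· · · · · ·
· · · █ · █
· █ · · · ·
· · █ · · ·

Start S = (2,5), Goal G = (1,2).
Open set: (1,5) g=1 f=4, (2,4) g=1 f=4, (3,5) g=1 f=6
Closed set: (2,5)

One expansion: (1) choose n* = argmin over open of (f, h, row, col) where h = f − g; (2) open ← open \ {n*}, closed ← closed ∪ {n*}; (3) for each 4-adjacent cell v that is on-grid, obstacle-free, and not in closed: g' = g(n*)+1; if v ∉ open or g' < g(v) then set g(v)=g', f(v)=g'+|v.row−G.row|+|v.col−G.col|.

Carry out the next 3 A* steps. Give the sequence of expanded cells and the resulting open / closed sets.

step 1: expand (1,5) (f=4, h=3) → closed; open now [(0,5) g=2 f=6, (1,4) g=2 f=4, (2,4) g=1 f=4, (3,5) g=1 f=6]
step 2: expand (1,4) (f=4, h=2) → closed; open now [(0,4) g=3 f=6, (0,5) g=2 f=6, (2,4) g=1 f=4, (3,5) g=1 f=6]
step 3: expand (2,4) (f=4, h=3) → closed; open now [(0,4) g=3 f=6, (0,5) g=2 f=6, (2,3) g=2 f=4, (3,4) g=2 f=6, (3,5) g=1 f=6]

order=[(1,5) → (1,4) → (2,4)]; open=[(0,4) g=3 f=6, (0,5) g=2 f=6, (2,3) g=2 f=4, (3,4) g=2 f=6, (3,5) g=1 f=6]; closed=[(1,4), (1,5), (2,4), (2,5)]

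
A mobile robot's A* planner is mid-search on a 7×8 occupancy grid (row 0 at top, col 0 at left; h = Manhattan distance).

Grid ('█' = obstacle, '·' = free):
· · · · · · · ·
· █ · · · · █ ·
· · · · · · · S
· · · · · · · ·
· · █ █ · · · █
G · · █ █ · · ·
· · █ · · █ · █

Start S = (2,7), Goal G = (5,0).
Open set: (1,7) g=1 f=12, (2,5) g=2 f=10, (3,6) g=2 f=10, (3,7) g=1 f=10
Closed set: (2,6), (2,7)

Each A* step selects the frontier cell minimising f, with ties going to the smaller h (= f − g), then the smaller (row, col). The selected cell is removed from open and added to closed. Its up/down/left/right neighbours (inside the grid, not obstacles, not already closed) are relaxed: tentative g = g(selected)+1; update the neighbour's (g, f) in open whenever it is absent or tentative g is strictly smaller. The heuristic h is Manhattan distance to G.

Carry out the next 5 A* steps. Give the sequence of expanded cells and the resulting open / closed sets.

order=[(2,5) → (2,4) → (2,3) → (2,2) → (2,1)]; open=[(1,2) g=6 f=12, (1,3) g=5 f=12, (1,4) g=4 f=12, (1,5) g=3 f=12, (1,7) g=1 f=12, (2,0) g=7 f=10, (3,1) g=7 f=10, (3,2) g=6 f=10, (3,3) g=5 f=10, (3,4) g=4 f=10, (3,5) g=3 f=10, (3,6) g=2 f=10, (3,7) g=1 f=10]; closed=[(2,1), (2,2), (2,3), (2,4), (2,5), (2,6), (2,7)]

step 1: expand (2,5) (f=10, h=8) → closed; open now [(1,5) g=3 f=12, (1,7) g=1 f=12, (2,4) g=3 f=10, (3,5) g=3 f=10, (3,6) g=2 f=10, (3,7) g=1 f=10]
step 2: expand (2,4) (f=10, h=7) → closed; open now [(1,4) g=4 f=12, (1,5) g=3 f=12, (1,7) g=1 f=12, (2,3) g=4 f=10, (3,4) g=4 f=10, (3,5) g=3 f=10, (3,6) g=2 f=10, (3,7) g=1 f=10]
step 3: expand (2,3) (f=10, h=6) → closed; open now [(1,3) g=5 f=12, (1,4) g=4 f=12, (1,5) g=3 f=12, (1,7) g=1 f=12, (2,2) g=5 f=10, (3,3) g=5 f=10, (3,4) g=4 f=10, (3,5) g=3 f=10, (3,6) g=2 f=10, (3,7) g=1 f=10]
step 4: expand (2,2) (f=10, h=5) → closed; open now [(1,2) g=6 f=12, (1,3) g=5 f=12, (1,4) g=4 f=12, (1,5) g=3 f=12, (1,7) g=1 f=12, (2,1) g=6 f=10, (3,2) g=6 f=10, (3,3) g=5 f=10, (3,4) g=4 f=10, (3,5) g=3 f=10, (3,6) g=2 f=10, (3,7) g=1 f=10]
step 5: expand (2,1) (f=10, h=4) → closed; open now [(1,2) g=6 f=12, (1,3) g=5 f=12, (1,4) g=4 f=12, (1,5) g=3 f=12, (1,7) g=1 f=12, (2,0) g=7 f=10, (3,1) g=7 f=10, (3,2) g=6 f=10, (3,3) g=5 f=10, (3,4) g=4 f=10, (3,5) g=3 f=10, (3,6) g=2 f=10, (3,7) g=1 f=10]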